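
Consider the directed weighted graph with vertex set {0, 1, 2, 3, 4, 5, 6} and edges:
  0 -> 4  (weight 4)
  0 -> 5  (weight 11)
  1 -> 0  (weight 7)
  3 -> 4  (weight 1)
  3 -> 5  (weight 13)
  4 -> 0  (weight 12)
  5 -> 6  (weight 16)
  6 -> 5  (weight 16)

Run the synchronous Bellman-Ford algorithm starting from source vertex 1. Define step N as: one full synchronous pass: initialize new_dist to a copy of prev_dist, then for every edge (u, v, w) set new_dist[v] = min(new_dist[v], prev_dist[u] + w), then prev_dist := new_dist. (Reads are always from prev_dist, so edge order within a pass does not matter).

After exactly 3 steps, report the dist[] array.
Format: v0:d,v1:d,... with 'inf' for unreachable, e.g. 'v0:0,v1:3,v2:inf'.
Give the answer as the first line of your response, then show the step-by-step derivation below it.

v0:7,v1:0,v2:inf,v3:inf,v4:11,v5:18,v6:34

step 1: dist = v0:7,v1:0,v2:inf,v3:inf,v4:inf,v5:inf,v6:inf
step 2: dist = v0:7,v1:0,v2:inf,v3:inf,v4:11,v5:18,v6:inf
step 3: dist = v0:7,v1:0,v2:inf,v3:inf,v4:11,v5:18,v6:34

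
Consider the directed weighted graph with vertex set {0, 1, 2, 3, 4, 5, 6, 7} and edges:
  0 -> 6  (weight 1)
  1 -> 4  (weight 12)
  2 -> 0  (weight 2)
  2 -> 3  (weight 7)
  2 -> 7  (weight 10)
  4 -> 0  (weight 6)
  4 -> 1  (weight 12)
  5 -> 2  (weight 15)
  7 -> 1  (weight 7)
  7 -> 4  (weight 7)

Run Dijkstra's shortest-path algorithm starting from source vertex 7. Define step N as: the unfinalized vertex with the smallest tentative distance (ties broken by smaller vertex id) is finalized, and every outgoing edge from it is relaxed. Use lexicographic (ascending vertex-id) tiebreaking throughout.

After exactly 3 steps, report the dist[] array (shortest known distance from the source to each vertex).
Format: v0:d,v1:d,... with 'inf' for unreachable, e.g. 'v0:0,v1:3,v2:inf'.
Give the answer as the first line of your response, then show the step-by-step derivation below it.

v0:13,v1:7,v2:inf,v3:inf,v4:7,v5:inf,v6:inf,v7:0

step 1: dist = v0:inf,v1:7,v2:inf,v3:inf,v4:7,v5:inf,v6:inf,v7:0
step 2: dist = v0:inf,v1:7,v2:inf,v3:inf,v4:7,v5:inf,v6:inf,v7:0
step 3: dist = v0:13,v1:7,v2:inf,v3:inf,v4:7,v5:inf,v6:inf,v7:0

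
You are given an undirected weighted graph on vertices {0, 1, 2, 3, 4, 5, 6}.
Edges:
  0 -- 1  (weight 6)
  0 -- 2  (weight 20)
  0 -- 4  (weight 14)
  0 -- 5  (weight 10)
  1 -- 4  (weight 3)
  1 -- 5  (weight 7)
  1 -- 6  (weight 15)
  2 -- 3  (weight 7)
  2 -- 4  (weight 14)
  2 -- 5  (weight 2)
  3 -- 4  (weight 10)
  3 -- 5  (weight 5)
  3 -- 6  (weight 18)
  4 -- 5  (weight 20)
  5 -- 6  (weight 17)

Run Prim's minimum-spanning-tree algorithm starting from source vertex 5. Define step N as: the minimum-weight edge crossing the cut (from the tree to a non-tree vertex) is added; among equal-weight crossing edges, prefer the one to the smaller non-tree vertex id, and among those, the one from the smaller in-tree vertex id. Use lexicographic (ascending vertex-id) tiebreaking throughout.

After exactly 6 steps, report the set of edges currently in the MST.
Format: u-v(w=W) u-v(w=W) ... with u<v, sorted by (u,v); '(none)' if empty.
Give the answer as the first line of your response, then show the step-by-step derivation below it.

0-1(w=6) 1-4(w=3) 1-5(w=7) 1-6(w=15) 2-5(w=2) 3-5(w=5)

step 1: add edge 2-5 (w=2); MST = {2-5(w=2)}
step 2: add edge 3-5 (w=5); MST = {2-5(w=2) 3-5(w=5)}
step 3: add edge 1-5 (w=7); MST = {1-5(w=7) 2-5(w=2) 3-5(w=5)}
step 4: add edge 1-4 (w=3); MST = {1-4(w=3) 1-5(w=7) 2-5(w=2) 3-5(w=5)}
step 5: add edge 0-1 (w=6); MST = {0-1(w=6) 1-4(w=3) 1-5(w=7) 2-5(w=2) 3-5(w=5)}
step 6: add edge 1-6 (w=15); MST = {0-1(w=6) 1-4(w=3) 1-5(w=7) 1-6(w=15) 2-5(w=2) 3-5(w=5)}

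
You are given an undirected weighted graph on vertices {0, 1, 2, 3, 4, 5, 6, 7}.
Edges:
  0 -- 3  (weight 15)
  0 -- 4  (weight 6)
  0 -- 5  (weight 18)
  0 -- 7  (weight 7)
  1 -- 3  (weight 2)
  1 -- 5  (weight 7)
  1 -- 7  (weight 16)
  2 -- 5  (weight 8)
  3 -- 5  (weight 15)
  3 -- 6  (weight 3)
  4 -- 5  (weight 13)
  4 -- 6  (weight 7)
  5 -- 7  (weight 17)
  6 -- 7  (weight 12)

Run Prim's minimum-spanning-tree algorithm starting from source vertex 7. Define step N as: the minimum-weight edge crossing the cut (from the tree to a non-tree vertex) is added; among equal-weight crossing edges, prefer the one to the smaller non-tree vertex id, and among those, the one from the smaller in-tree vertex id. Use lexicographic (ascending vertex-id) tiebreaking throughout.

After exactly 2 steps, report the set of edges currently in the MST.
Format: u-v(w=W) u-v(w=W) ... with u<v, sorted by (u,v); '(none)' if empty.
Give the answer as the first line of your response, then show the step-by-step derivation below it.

0-4(w=6) 0-7(w=7)

step 1: add edge 0-7 (w=7); MST = {0-7(w=7)}
step 2: add edge 0-4 (w=6); MST = {0-4(w=6) 0-7(w=7)}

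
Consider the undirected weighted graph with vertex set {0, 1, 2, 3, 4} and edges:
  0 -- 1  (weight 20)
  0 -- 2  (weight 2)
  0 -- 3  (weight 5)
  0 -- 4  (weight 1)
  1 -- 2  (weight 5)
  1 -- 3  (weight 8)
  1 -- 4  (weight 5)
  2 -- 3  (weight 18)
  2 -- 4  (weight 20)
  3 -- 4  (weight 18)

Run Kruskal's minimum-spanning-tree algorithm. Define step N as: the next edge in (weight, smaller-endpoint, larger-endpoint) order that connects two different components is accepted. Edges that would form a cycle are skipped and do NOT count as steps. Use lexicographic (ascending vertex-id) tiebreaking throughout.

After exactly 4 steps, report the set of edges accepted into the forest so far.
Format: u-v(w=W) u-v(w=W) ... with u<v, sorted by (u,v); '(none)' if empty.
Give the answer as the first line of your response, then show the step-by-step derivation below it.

0-2(w=2) 0-3(w=5) 0-4(w=1) 1-2(w=5)

step 1: add edge 0-4 (w=1); MST = {0-4(w=1)}
step 2: add edge 0-2 (w=2); MST = {0-2(w=2) 0-4(w=1)}
step 3: add edge 0-3 (w=5); MST = {0-2(w=2) 0-3(w=5) 0-4(w=1)}
step 4: add edge 1-2 (w=5); MST = {0-2(w=2) 0-3(w=5) 0-4(w=1) 1-2(w=5)}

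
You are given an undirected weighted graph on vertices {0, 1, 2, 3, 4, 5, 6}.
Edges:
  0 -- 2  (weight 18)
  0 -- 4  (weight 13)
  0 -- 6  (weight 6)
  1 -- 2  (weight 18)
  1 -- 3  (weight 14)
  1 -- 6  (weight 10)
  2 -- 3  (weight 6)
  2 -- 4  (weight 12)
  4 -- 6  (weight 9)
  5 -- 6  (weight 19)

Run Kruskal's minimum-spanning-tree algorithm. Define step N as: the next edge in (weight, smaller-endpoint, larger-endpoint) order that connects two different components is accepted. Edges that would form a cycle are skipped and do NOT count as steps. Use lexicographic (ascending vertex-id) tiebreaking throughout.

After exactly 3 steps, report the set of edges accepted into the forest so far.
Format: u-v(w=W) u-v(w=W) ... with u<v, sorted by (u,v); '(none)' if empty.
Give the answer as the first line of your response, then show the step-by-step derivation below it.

0-6(w=6) 2-3(w=6) 4-6(w=9)

step 1: add edge 0-6 (w=6); MST = {0-6(w=6)}
step 2: add edge 2-3 (w=6); MST = {0-6(w=6) 2-3(w=6)}
step 3: add edge 4-6 (w=9); MST = {0-6(w=6) 2-3(w=6) 4-6(w=9)}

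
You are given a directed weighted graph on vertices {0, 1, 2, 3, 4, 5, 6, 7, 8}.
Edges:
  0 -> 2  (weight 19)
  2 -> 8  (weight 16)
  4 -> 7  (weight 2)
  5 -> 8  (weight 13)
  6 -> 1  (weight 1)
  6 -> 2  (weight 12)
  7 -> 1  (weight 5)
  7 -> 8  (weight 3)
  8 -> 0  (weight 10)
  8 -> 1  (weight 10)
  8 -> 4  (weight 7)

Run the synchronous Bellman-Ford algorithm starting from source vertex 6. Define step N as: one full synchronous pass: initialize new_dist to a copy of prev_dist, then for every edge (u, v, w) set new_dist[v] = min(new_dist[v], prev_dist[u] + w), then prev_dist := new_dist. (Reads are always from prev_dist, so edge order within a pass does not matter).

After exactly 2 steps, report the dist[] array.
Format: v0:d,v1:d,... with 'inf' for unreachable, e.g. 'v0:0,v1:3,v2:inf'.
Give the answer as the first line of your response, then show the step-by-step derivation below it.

v0:inf,v1:1,v2:12,v3:inf,v4:inf,v5:inf,v6:0,v7:inf,v8:28

step 1: dist = v0:inf,v1:1,v2:12,v3:inf,v4:inf,v5:inf,v6:0,v7:inf,v8:inf
step 2: dist = v0:inf,v1:1,v2:12,v3:inf,v4:inf,v5:inf,v6:0,v7:inf,v8:28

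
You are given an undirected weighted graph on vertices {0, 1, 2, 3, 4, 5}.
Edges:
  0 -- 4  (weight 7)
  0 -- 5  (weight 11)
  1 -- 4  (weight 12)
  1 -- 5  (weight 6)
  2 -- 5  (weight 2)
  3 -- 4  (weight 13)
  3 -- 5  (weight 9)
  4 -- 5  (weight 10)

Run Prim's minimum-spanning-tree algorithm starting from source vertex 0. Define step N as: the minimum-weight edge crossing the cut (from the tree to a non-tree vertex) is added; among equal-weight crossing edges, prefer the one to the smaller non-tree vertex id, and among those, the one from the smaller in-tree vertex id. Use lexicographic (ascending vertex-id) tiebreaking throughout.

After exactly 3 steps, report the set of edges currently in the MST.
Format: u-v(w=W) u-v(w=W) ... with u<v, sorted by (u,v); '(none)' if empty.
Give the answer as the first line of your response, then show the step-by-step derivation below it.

0-4(w=7) 2-5(w=2) 4-5(w=10)

step 1: add edge 0-4 (w=7); MST = {0-4(w=7)}
step 2: add edge 4-5 (w=10); MST = {0-4(w=7) 4-5(w=10)}
step 3: add edge 2-5 (w=2); MST = {0-4(w=7) 2-5(w=2) 4-5(w=10)}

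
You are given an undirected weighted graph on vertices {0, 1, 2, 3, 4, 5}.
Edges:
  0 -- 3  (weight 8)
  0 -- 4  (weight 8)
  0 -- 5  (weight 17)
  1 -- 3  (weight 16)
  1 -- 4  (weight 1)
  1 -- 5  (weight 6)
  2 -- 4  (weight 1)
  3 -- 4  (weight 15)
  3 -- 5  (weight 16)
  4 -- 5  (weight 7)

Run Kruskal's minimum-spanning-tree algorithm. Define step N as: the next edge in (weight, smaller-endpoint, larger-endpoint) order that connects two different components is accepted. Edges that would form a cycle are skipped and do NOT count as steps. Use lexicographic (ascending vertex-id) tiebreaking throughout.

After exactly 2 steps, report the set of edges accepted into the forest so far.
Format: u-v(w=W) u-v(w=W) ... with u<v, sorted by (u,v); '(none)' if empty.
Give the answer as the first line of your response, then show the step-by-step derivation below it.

1-4(w=1) 2-4(w=1)

step 1: add edge 1-4 (w=1); MST = {1-4(w=1)}
step 2: add edge 2-4 (w=1); MST = {1-4(w=1) 2-4(w=1)}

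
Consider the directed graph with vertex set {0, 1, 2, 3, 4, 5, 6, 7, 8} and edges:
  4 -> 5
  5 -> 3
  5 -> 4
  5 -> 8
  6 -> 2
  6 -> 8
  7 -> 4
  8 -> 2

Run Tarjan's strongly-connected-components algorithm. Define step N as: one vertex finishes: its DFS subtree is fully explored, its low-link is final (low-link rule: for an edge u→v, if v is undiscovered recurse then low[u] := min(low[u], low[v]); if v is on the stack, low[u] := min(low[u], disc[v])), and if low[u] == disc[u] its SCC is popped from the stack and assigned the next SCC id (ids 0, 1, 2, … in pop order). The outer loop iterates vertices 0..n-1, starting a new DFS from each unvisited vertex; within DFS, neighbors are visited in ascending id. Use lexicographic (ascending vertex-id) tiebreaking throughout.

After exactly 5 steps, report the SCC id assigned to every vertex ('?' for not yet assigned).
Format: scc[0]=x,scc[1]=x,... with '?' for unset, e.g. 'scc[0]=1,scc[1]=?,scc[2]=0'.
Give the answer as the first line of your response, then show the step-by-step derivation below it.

scc[0]=0,scc[1]=1,scc[2]=2,scc[3]=3,scc[4]=?,scc[5]=?,scc[6]=?,scc[7]=?,scc[8]=4

step 1: low=(low[0]=0,low[1]=?,low[2]=?,low[3]=?,low[4]=?,low[5]=?,low[6]=?,low[7]=?,low[8]=?); scc=(scc[0]=0,scc[1]=?,scc[2]=?,scc[3]=?,scc[4]=?,scc[5]=?,scc[6]=?,scc[7]=?,scc[8]=?)
step 2: low=(low[0]=0,low[1]=1,low[2]=?,low[3]=?,low[4]=?,low[5]=?,low[6]=?,low[7]=?,low[8]=?); scc=(scc[0]=0,scc[1]=1,scc[2]=?,scc[3]=?,scc[4]=?,scc[5]=?,scc[6]=?,scc[7]=?,scc[8]=?)
step 3: low=(low[0]=0,low[1]=1,low[2]=2,low[3]=?,low[4]=?,low[5]=?,low[6]=?,low[7]=?,low[8]=?); scc=(scc[0]=0,scc[1]=1,scc[2]=2,scc[3]=?,scc[4]=?,scc[5]=?,scc[6]=?,scc[7]=?,scc[8]=?)
step 4: low=(low[0]=0,low[1]=1,low[2]=2,low[3]=3,low[4]=?,low[5]=?,low[6]=?,low[7]=?,low[8]=?); scc=(scc[0]=0,scc[1]=1,scc[2]=2,scc[3]=3,scc[4]=?,scc[5]=?,scc[6]=?,scc[7]=?,scc[8]=?)
step 5: low=(low[0]=0,low[1]=1,low[2]=2,low[3]=3,low[4]=4,low[5]=4,low[6]=?,low[7]=?,low[8]=6); scc=(scc[0]=0,scc[1]=1,scc[2]=2,scc[3]=3,scc[4]=?,scc[5]=?,scc[6]=?,scc[7]=?,scc[8]=4)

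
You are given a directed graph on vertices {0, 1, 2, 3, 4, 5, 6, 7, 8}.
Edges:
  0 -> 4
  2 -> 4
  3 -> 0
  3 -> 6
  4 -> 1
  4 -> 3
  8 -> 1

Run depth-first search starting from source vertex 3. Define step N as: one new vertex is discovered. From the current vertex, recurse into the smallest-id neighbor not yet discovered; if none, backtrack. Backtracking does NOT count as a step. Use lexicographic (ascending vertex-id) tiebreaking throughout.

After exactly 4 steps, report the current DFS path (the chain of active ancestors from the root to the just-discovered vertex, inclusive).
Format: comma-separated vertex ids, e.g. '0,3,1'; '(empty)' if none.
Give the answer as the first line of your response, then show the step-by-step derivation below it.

3,0,4,1

step 1: discover 3; path=3; order=3
step 2: discover 0; path=3>0; order=3,0
step 3: discover 4; path=3>0>4; order=3,0,4
step 4: discover 1; path=3>0>4>1; order=3,0,4,1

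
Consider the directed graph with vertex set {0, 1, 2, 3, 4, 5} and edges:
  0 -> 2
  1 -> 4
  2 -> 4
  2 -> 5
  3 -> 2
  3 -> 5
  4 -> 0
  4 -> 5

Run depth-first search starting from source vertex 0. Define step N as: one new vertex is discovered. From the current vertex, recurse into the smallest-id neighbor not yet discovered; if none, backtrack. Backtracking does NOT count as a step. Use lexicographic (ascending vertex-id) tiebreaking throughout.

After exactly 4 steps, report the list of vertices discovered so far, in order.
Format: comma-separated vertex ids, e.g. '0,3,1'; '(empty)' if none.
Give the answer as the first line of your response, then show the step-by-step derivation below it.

0,2,4,5

step 1: discover 0; path=0; order=0
step 2: discover 2; path=0>2; order=0,2
step 3: discover 4; path=0>2>4; order=0,2,4
step 4: discover 5; path=0>2>4>5; order=0,2,4,5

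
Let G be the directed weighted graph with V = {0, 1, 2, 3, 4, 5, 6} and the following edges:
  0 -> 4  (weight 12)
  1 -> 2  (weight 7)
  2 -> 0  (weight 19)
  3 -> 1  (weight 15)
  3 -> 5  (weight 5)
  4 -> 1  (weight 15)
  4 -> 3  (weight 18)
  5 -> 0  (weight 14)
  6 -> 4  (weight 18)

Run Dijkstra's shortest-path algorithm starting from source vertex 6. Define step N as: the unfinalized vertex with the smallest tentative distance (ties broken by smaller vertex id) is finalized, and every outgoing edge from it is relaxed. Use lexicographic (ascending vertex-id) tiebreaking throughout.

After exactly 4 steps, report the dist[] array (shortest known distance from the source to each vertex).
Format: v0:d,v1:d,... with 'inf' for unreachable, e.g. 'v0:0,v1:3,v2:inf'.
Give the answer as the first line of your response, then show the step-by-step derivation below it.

v0:inf,v1:33,v2:40,v3:36,v4:18,v5:41,v6:0

step 1: dist = v0:inf,v1:inf,v2:inf,v3:inf,v4:18,v5:inf,v6:0
step 2: dist = v0:inf,v1:33,v2:inf,v3:36,v4:18,v5:inf,v6:0
step 3: dist = v0:inf,v1:33,v2:40,v3:36,v4:18,v5:inf,v6:0
step 4: dist = v0:inf,v1:33,v2:40,v3:36,v4:18,v5:41,v6:0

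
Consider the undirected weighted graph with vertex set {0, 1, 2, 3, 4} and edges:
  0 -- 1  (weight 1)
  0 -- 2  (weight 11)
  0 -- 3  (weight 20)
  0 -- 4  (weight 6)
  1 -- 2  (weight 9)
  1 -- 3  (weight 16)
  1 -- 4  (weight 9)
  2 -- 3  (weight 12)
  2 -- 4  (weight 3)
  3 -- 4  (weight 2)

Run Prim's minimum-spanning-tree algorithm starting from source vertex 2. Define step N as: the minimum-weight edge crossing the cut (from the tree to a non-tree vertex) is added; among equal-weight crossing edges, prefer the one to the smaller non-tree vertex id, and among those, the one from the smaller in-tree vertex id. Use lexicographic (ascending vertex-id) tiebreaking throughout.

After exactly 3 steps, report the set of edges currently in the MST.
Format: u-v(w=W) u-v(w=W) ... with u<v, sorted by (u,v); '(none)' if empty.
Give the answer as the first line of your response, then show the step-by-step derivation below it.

0-4(w=6) 2-4(w=3) 3-4(w=2)

step 1: add edge 2-4 (w=3); MST = {2-4(w=3)}
step 2: add edge 3-4 (w=2); MST = {2-4(w=3) 3-4(w=2)}
step 3: add edge 0-4 (w=6); MST = {0-4(w=6) 2-4(w=3) 3-4(w=2)}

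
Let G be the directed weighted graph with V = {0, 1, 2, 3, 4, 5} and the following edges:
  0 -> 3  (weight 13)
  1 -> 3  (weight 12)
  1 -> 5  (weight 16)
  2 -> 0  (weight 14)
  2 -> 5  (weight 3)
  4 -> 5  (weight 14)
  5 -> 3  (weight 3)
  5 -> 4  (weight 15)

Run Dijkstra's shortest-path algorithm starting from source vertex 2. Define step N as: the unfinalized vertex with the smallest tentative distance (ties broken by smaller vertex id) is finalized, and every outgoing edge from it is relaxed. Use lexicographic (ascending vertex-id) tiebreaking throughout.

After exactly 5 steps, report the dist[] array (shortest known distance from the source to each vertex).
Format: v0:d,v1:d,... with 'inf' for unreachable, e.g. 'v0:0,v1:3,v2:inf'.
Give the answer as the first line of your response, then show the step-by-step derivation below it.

v0:14,v1:inf,v2:0,v3:6,v4:18,v5:3

step 1: dist = v0:14,v1:inf,v2:0,v3:inf,v4:inf,v5:3
step 2: dist = v0:14,v1:inf,v2:0,v3:6,v4:18,v5:3
step 3: dist = v0:14,v1:inf,v2:0,v3:6,v4:18,v5:3
step 4: dist = v0:14,v1:inf,v2:0,v3:6,v4:18,v5:3
step 5: dist = v0:14,v1:inf,v2:0,v3:6,v4:18,v5:3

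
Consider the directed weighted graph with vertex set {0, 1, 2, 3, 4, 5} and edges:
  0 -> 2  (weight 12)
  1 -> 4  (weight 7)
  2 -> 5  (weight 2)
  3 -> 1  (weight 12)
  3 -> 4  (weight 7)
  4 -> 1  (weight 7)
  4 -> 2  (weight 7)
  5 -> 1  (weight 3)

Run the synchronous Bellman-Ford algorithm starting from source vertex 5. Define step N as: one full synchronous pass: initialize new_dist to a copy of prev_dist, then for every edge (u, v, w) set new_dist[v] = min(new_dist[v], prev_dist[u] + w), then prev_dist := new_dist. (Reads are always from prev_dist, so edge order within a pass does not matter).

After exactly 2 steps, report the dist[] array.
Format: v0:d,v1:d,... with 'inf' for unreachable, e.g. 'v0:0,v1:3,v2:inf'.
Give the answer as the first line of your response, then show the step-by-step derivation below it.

v0:inf,v1:3,v2:inf,v3:inf,v4:10,v5:0

step 1: dist = v0:inf,v1:3,v2:inf,v3:inf,v4:inf,v5:0
step 2: dist = v0:inf,v1:3,v2:inf,v3:inf,v4:10,v5:0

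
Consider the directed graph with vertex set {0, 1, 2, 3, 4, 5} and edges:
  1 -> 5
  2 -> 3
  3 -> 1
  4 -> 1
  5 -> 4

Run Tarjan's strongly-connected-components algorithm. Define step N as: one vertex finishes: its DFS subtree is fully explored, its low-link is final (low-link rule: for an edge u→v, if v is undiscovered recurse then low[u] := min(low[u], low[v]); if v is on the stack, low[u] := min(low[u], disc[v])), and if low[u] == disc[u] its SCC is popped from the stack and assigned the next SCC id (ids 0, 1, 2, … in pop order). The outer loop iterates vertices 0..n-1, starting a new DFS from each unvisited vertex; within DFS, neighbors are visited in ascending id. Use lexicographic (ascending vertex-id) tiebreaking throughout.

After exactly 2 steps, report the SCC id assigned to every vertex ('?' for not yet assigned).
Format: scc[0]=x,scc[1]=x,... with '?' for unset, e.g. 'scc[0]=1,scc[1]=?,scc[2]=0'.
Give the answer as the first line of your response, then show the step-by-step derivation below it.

scc[0]=0,scc[1]=?,scc[2]=?,scc[3]=?,scc[4]=?,scc[5]=?

step 1: low=(low[0]=0,low[1]=?,low[2]=?,low[3]=?,low[4]=?,low[5]=?); scc=(scc[0]=0,scc[1]=?,scc[2]=?,scc[3]=?,scc[4]=?,scc[5]=?)
step 2: low=(low[0]=0,low[1]=1,low[2]=?,low[3]=?,low[4]=1,low[5]=2); scc=(scc[0]=0,scc[1]=?,scc[2]=?,scc[3]=?,scc[4]=?,scc[5]=?)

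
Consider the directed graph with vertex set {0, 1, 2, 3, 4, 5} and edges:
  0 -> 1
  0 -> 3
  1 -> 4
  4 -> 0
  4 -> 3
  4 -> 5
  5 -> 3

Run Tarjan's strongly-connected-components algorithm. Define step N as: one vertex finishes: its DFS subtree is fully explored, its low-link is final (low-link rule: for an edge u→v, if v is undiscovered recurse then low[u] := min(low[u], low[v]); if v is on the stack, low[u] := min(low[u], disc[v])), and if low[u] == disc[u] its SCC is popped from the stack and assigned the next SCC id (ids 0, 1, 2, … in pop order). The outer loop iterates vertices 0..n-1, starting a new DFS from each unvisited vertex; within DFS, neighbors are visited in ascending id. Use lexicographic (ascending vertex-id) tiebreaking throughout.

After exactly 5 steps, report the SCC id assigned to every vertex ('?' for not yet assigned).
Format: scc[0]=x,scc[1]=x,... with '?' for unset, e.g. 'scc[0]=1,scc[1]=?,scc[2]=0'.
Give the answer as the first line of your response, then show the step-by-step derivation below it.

scc[0]=2,scc[1]=2,scc[2]=?,scc[3]=0,scc[4]=2,scc[5]=1

step 1: low=(low[0]=0,low[1]=1,low[2]=?,low[3]=3,low[4]=0,low[5]=?); scc=(scc[0]=?,scc[1]=?,scc[2]=?,scc[3]=0,scc[4]=?,scc[5]=?)
step 2: low=(low[0]=0,low[1]=1,low[2]=?,low[3]=3,low[4]=0,low[5]=4); scc=(scc[0]=?,scc[1]=?,scc[2]=?,scc[3]=0,scc[4]=?,scc[5]=1)
step 3: low=(low[0]=0,low[1]=1,low[2]=?,low[3]=3,low[4]=0,low[5]=4); scc=(scc[0]=?,scc[1]=?,scc[2]=?,scc[3]=0,scc[4]=?,scc[5]=1)
step 4: low=(low[0]=0,low[1]=0,low[2]=?,low[3]=3,low[4]=0,low[5]=4); scc=(scc[0]=?,scc[1]=?,scc[2]=?,scc[3]=0,scc[4]=?,scc[5]=1)
step 5: low=(low[0]=0,low[1]=0,low[2]=?,low[3]=3,low[4]=0,low[5]=4); scc=(scc[0]=2,scc[1]=2,scc[2]=?,scc[3]=0,scc[4]=2,scc[5]=1)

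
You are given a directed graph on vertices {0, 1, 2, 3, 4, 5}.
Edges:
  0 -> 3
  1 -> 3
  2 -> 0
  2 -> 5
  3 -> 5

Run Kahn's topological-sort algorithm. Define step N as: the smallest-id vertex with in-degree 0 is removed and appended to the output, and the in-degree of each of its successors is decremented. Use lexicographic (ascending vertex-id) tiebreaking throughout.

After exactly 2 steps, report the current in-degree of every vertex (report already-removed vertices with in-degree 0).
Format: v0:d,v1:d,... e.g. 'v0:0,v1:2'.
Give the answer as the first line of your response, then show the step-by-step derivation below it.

v0:0,v1:0,v2:0,v3:1,v4:0,v5:1

step 1: output 1; order=[1]; indeg=(1,0,0,1,0,2)
step 2: output 2; order=[1,2]; indeg=(0,0,0,1,0,1)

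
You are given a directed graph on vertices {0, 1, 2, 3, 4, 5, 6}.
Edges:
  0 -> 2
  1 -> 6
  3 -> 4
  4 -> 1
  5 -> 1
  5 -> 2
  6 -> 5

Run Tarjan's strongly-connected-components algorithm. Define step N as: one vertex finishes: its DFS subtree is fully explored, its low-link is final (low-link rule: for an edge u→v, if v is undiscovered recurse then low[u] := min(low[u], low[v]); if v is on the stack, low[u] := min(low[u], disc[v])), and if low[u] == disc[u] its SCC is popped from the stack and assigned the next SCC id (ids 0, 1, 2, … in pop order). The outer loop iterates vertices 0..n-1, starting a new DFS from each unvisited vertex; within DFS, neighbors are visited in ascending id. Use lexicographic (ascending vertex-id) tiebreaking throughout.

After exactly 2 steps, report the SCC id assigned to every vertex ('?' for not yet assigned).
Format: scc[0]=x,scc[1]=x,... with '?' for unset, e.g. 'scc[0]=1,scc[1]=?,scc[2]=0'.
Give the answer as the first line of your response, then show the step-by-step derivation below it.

scc[0]=1,scc[1]=?,scc[2]=0,scc[3]=?,scc[4]=?,scc[5]=?,scc[6]=?

step 1: low=(low[0]=0,low[1]=?,low[2]=1,low[3]=?,low[4]=?,low[5]=?,low[6]=?); scc=(scc[0]=?,scc[1]=?,scc[2]=0,scc[3]=?,scc[4]=?,scc[5]=?,scc[6]=?)
step 2: low=(low[0]=0,low[1]=?,low[2]=1,low[3]=?,low[4]=?,low[5]=?,low[6]=?); scc=(scc[0]=1,scc[1]=?,scc[2]=0,scc[3]=?,scc[4]=?,scc[5]=?,scc[6]=?)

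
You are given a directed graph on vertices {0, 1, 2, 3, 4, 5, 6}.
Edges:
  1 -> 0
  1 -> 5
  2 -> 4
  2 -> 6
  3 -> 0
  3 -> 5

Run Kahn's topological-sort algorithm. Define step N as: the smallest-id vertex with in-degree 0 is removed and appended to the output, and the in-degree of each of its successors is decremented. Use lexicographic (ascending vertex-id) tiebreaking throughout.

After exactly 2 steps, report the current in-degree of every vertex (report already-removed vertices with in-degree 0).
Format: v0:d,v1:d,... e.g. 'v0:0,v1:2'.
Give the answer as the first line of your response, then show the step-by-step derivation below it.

v0:1,v1:0,v2:0,v3:0,v4:0,v5:1,v6:0

step 1: output 1; order=[1]; indeg=(1,0,0,0,1,1,1)
step 2: output 2; order=[1,2]; indeg=(1,0,0,0,0,1,0)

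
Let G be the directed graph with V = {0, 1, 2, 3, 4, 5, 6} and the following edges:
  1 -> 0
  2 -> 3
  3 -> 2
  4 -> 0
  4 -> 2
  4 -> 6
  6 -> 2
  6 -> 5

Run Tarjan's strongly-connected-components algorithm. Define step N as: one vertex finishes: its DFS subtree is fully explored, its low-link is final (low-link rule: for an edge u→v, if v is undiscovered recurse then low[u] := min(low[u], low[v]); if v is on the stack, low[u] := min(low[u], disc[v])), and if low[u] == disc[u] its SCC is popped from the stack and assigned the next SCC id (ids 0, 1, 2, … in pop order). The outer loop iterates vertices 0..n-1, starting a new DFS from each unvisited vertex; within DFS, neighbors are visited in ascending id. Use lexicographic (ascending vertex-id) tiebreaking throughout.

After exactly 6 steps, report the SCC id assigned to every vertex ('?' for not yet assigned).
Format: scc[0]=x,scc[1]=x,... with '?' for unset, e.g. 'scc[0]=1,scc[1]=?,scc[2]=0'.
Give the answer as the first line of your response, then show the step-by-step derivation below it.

scc[0]=0,scc[1]=1,scc[2]=2,scc[3]=2,scc[4]=?,scc[5]=3,scc[6]=4

step 1: low=(low[0]=0,low[1]=?,low[2]=?,low[3]=?,low[4]=?,low[5]=?,low[6]=?); scc=(scc[0]=0,scc[1]=?,scc[2]=?,scc[3]=?,scc[4]=?,scc[5]=?,scc[6]=?)
step 2: low=(low[0]=0,low[1]=1,low[2]=?,low[3]=?,low[4]=?,low[5]=?,low[6]=?); scc=(scc[0]=0,scc[1]=1,scc[2]=?,scc[3]=?,scc[4]=?,scc[5]=?,scc[6]=?)
step 3: low=(low[0]=0,low[1]=1,low[2]=2,low[3]=2,low[4]=?,low[5]=?,low[6]=?); scc=(scc[0]=0,scc[1]=1,scc[2]=?,scc[3]=?,scc[4]=?,scc[5]=?,scc[6]=?)
step 4: low=(low[0]=0,low[1]=1,low[2]=2,low[3]=2,low[4]=?,low[5]=?,low[6]=?); scc=(scc[0]=0,scc[1]=1,scc[2]=2,scc[3]=2,scc[4]=?,scc[5]=?,scc[6]=?)
step 5: low=(low[0]=0,low[1]=1,low[2]=2,low[3]=2,low[4]=4,low[5]=6,low[6]=5); scc=(scc[0]=0,scc[1]=1,scc[2]=2,scc[3]=2,scc[4]=?,scc[5]=3,scc[6]=?)
step 6: low=(low[0]=0,low[1]=1,low[2]=2,low[3]=2,low[4]=4,low[5]=6,low[6]=5); scc=(scc[0]=0,scc[1]=1,scc[2]=2,scc[3]=2,scc[4]=?,scc[5]=3,scc[6]=4)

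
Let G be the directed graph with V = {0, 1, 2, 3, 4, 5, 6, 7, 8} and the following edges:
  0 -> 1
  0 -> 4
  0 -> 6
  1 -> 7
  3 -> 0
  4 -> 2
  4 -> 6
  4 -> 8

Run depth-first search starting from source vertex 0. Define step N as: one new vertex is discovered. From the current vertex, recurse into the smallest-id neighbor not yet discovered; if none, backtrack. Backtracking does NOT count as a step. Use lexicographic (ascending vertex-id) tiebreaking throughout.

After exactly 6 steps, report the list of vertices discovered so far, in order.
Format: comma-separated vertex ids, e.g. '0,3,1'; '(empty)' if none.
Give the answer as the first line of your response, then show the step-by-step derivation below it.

0,1,7,4,2,6

step 1: discover 0; path=0; order=0
step 2: discover 1; path=0>1; order=0,1
step 3: discover 7; path=0>1>7; order=0,1,7
step 4: discover 4; path=0>4; order=0,1,7,4
step 5: discover 2; path=0>4>2; order=0,1,7,4,2
step 6: discover 6; path=0>4>6; order=0,1,7,4,2,6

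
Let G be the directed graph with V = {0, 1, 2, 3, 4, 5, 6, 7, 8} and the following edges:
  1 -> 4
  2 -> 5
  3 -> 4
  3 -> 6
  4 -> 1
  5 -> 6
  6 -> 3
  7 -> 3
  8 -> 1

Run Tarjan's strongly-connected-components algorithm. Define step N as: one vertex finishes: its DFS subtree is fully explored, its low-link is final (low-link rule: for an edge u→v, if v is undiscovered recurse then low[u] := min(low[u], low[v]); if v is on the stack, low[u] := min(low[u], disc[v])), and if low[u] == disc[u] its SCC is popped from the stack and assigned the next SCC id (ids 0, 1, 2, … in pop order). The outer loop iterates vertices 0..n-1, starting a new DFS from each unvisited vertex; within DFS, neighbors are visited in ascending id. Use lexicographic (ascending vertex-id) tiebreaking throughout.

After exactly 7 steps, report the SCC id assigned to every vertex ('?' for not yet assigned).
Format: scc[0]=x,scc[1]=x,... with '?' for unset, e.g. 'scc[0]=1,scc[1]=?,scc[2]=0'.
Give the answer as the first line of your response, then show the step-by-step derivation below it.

scc[0]=0,scc[1]=1,scc[2]=4,scc[3]=2,scc[4]=1,scc[5]=3,scc[6]=2,scc[7]=?,scc[8]=?

step 1: low=(low[0]=0,low[1]=?,low[2]=?,low[3]=?,low[4]=?,low[5]=?,low[6]=?,low[7]=?,low[8]=?); scc=(scc[0]=0,scc[1]=?,scc[2]=?,scc[3]=?,scc[4]=?,scc[5]=?,scc[6]=?,scc[7]=?,scc[8]=?)
step 2: low=(low[0]=0,low[1]=1,low[2]=?,low[3]=?,low[4]=1,low[5]=?,low[6]=?,low[7]=?,low[8]=?); scc=(scc[0]=0,scc[1]=?,scc[2]=?,scc[3]=?,scc[4]=?,scc[5]=?,scc[6]=?,scc[7]=?,scc[8]=?)
step 3: low=(low[0]=0,low[1]=1,low[2]=?,low[3]=?,low[4]=1,low[5]=?,low[6]=?,low[7]=?,low[8]=?); scc=(scc[0]=0,scc[1]=1,scc[2]=?,scc[3]=?,scc[4]=1,scc[5]=?,scc[6]=?,scc[7]=?,scc[8]=?)
step 4: low=(low[0]=0,low[1]=1,low[2]=3,low[3]=5,low[4]=1,low[5]=4,low[6]=5,low[7]=?,low[8]=?); scc=(scc[0]=0,scc[1]=1,scc[2]=?,scc[3]=?,scc[4]=1,scc[5]=?,scc[6]=?,scc[7]=?,scc[8]=?)
step 5: low=(low[0]=0,low[1]=1,low[2]=3,low[3]=5,low[4]=1,low[5]=4,low[6]=5,low[7]=?,low[8]=?); scc=(scc[0]=0,scc[1]=1,scc[2]=?,scc[3]=2,scc[4]=1,scc[5]=?,scc[6]=2,scc[7]=?,scc[8]=?)
step 6: low=(low[0]=0,low[1]=1,low[2]=3,low[3]=5,low[4]=1,low[5]=4,low[6]=5,low[7]=?,low[8]=?); scc=(scc[0]=0,scc[1]=1,scc[2]=?,scc[3]=2,scc[4]=1,scc[5]=3,scc[6]=2,scc[7]=?,scc[8]=?)
step 7: low=(low[0]=0,low[1]=1,low[2]=3,low[3]=5,low[4]=1,low[5]=4,low[6]=5,low[7]=?,low[8]=?); scc=(scc[0]=0,scc[1]=1,scc[2]=4,scc[3]=2,scc[4]=1,scc[5]=3,scc[6]=2,scc[7]=?,scc[8]=?)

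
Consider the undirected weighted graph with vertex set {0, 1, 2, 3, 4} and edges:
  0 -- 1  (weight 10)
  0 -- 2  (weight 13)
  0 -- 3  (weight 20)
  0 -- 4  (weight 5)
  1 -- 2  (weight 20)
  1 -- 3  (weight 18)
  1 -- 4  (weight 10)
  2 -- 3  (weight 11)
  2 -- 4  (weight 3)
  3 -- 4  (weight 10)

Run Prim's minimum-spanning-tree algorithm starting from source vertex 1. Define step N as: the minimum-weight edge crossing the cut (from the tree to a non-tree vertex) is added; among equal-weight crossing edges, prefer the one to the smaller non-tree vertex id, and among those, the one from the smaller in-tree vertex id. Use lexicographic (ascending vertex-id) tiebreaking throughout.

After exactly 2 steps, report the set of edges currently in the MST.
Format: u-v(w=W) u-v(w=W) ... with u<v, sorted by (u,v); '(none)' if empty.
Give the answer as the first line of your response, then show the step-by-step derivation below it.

0-1(w=10) 0-4(w=5)

step 1: add edge 0-1 (w=10); MST = {0-1(w=10)}
step 2: add edge 0-4 (w=5); MST = {0-1(w=10) 0-4(w=5)}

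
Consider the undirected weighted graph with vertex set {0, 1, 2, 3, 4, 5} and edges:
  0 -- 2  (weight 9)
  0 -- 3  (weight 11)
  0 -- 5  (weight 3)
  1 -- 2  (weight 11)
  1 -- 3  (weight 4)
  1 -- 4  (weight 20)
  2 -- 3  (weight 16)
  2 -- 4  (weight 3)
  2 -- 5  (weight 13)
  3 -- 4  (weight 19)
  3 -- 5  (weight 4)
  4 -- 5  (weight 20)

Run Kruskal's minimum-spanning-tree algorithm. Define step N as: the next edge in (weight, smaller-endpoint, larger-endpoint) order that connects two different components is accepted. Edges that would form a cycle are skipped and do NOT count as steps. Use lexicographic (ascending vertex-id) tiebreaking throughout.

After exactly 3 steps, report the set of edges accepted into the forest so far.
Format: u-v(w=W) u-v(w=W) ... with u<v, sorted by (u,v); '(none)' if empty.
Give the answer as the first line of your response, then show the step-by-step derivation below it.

0-5(w=3) 1-3(w=4) 2-4(w=3)

step 1: add edge 0-5 (w=3); MST = {0-5(w=3)}
step 2: add edge 2-4 (w=3); MST = {0-5(w=3) 2-4(w=3)}
step 3: add edge 1-3 (w=4); MST = {0-5(w=3) 1-3(w=4) 2-4(w=3)}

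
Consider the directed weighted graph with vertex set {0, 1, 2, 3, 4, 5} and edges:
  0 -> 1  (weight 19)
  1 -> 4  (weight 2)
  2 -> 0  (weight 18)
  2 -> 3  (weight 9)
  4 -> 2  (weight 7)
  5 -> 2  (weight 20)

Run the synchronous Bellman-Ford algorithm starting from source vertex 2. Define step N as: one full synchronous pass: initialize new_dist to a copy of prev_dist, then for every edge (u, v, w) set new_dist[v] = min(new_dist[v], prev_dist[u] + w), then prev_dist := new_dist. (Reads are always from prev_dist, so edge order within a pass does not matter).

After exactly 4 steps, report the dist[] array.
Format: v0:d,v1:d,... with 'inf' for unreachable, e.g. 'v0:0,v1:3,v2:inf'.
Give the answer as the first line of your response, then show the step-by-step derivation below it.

v0:18,v1:37,v2:0,v3:9,v4:39,v5:inf

step 1: dist = v0:18,v1:inf,v2:0,v3:9,v4:inf,v5:inf
step 2: dist = v0:18,v1:37,v2:0,v3:9,v4:inf,v5:inf
step 3: dist = v0:18,v1:37,v2:0,v3:9,v4:39,v5:inf
step 4: dist = v0:18,v1:37,v2:0,v3:9,v4:39,v5:inf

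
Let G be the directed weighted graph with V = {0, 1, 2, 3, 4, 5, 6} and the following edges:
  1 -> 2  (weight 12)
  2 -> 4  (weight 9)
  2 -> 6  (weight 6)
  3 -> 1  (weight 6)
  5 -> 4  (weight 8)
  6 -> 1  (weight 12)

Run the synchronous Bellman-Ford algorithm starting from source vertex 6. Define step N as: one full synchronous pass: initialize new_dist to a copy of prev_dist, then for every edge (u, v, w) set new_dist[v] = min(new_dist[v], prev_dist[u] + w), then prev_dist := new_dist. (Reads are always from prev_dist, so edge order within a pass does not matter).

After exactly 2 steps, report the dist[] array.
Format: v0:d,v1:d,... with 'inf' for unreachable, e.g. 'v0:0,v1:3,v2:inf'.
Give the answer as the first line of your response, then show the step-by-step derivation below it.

v0:inf,v1:12,v2:24,v3:inf,v4:inf,v5:inf,v6:0

step 1: dist = v0:inf,v1:12,v2:inf,v3:inf,v4:inf,v5:inf,v6:0
step 2: dist = v0:inf,v1:12,v2:24,v3:inf,v4:inf,v5:inf,v6:0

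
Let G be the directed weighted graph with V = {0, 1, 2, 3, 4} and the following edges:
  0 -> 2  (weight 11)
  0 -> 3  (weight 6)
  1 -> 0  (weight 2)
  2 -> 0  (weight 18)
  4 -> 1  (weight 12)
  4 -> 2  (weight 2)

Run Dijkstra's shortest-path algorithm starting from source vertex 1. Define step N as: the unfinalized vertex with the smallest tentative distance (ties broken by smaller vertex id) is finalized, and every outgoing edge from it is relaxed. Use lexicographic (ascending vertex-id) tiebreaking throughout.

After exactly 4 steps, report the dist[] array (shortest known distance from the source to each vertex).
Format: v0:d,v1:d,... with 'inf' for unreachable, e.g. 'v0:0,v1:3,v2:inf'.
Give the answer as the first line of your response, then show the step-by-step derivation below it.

v0:2,v1:0,v2:13,v3:8,v4:inf

step 1: dist = v0:2,v1:0,v2:inf,v3:inf,v4:inf
step 2: dist = v0:2,v1:0,v2:13,v3:8,v4:inf
step 3: dist = v0:2,v1:0,v2:13,v3:8,v4:inf
step 4: dist = v0:2,v1:0,v2:13,v3:8,v4:inf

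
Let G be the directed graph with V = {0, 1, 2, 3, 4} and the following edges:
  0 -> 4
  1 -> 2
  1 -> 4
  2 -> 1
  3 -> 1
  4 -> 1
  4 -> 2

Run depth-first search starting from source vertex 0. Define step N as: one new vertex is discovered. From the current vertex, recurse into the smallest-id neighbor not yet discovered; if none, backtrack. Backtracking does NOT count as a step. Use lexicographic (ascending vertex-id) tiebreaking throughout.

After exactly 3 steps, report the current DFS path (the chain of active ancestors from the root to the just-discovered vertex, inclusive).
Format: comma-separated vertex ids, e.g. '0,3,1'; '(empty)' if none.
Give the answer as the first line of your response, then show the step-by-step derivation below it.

0,4,1

step 1: discover 0; path=0; order=0
step 2: discover 4; path=0>4; order=0,4
step 3: discover 1; path=0>4>1; order=0,4,1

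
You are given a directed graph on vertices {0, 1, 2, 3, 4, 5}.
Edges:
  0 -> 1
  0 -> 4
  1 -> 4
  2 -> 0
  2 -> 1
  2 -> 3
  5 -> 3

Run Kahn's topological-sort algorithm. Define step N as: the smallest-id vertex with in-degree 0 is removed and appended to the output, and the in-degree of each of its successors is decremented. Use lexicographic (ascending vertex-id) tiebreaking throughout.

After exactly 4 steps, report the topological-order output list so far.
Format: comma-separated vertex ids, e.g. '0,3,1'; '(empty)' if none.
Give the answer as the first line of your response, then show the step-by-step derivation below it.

2,0,1,4

step 1: output 2; order=[2]; indeg=(0,1,0,1,2,0)
step 2: output 0; order=[2,0]; indeg=(0,0,0,1,1,0)
step 3: output 1; order=[2,0,1]; indeg=(0,0,0,1,0,0)
step 4: output 4; order=[2,0,1,4]; indeg=(0,0,0,1,0,0)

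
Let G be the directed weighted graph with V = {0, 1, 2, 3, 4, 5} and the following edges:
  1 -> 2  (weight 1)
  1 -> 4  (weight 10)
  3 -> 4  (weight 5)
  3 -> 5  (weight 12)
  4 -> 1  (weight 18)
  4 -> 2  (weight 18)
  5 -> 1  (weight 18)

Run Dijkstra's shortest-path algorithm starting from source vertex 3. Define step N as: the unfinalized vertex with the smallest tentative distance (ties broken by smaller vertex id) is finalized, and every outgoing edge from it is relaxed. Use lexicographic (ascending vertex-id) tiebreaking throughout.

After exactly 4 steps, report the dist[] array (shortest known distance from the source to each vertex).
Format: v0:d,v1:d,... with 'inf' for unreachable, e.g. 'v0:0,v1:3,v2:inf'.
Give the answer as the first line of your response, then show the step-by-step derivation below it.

v0:inf,v1:23,v2:23,v3:0,v4:5,v5:12

step 1: dist = v0:inf,v1:inf,v2:inf,v3:0,v4:5,v5:12
step 2: dist = v0:inf,v1:23,v2:23,v3:0,v4:5,v5:12
step 3: dist = v0:inf,v1:23,v2:23,v3:0,v4:5,v5:12
step 4: dist = v0:inf,v1:23,v2:23,v3:0,v4:5,v5:12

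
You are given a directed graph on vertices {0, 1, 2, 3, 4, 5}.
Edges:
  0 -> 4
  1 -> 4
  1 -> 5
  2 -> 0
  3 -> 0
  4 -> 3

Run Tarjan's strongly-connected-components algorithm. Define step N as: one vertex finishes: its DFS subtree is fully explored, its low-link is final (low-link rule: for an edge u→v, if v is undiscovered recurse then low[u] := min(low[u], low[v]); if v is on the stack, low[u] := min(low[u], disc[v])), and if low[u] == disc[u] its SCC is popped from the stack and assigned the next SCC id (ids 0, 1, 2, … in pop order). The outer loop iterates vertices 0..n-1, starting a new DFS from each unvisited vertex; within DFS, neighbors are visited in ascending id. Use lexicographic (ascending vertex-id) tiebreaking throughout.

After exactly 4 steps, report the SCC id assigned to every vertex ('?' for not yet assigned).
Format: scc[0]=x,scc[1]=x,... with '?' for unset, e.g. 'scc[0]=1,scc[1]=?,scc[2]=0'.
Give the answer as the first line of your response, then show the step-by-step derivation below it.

scc[0]=0,scc[1]=?,scc[2]=?,scc[3]=0,scc[4]=0,scc[5]=1

step 1: low=(low[0]=0,low[1]=?,low[2]=?,low[3]=0,low[4]=1,low[5]=?); scc=(scc[0]=?,scc[1]=?,scc[2]=?,scc[3]=?,scc[4]=?,scc[5]=?)
step 2: low=(low[0]=0,low[1]=?,low[2]=?,low[3]=0,low[4]=0,low[5]=?); scc=(scc[0]=?,scc[1]=?,scc[2]=?,scc[3]=?,scc[4]=?,scc[5]=?)
step 3: low=(low[0]=0,low[1]=?,low[2]=?,low[3]=0,low[4]=0,low[5]=?); scc=(scc[0]=0,scc[1]=?,scc[2]=?,scc[3]=0,scc[4]=0,scc[5]=?)
step 4: low=(low[0]=0,low[1]=3,low[2]=?,low[3]=0,low[4]=0,low[5]=4); scc=(scc[0]=0,scc[1]=?,scc[2]=?,scc[3]=0,scc[4]=0,scc[5]=1)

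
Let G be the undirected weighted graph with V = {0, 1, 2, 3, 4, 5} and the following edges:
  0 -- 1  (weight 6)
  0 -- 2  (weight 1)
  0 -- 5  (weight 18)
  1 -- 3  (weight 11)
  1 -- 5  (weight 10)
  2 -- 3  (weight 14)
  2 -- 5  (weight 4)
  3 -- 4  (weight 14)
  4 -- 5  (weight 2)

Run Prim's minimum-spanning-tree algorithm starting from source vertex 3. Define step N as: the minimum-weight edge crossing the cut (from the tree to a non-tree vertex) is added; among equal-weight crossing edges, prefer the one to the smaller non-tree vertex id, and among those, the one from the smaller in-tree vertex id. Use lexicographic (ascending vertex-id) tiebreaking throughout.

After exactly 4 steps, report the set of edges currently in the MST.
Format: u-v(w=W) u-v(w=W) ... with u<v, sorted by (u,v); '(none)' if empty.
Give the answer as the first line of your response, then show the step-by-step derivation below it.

0-1(w=6) 0-2(w=1) 1-3(w=11) 2-5(w=4)

step 1: add edge 1-3 (w=11); MST = {1-3(w=11)}
step 2: add edge 0-1 (w=6); MST = {0-1(w=6) 1-3(w=11)}
step 3: add edge 0-2 (w=1); MST = {0-1(w=6) 0-2(w=1) 1-3(w=11)}
step 4: add edge 2-5 (w=4); MST = {0-1(w=6) 0-2(w=1) 1-3(w=11) 2-5(w=4)}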